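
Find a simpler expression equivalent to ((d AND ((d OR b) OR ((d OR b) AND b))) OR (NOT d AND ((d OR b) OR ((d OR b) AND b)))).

By distribution ((E AND v) OR (E AND NOT v) = E) then absorption (E OR (E AND v) = E):
= (d OR b)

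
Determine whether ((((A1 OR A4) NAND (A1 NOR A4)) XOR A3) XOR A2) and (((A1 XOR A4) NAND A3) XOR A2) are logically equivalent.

No. Counterexample: with A3=1, A1=0, A2=0, A4=0, Expression 1 = 0 but Expression 2 = 1.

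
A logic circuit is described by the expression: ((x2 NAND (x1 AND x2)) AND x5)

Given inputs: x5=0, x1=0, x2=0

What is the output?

Substituting: ((0 NAND (0 AND 0)) AND 0)
= 0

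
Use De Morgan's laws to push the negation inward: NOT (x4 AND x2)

NOT x4 OR NOT x2
De Morgan's: NOT(AND of terms) = OR of negations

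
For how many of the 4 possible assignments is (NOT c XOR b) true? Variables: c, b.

Satisfying assignments: (0,0), (1,1)
Count: 2 out of 4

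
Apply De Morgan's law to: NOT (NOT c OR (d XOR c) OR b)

c AND NOT (d XOR c) AND NOT b
De Morgan's: NOT(OR of terms) = AND of negations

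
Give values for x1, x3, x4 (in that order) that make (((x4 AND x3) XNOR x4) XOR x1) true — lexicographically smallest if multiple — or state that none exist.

x1=0, x3=0, x4=0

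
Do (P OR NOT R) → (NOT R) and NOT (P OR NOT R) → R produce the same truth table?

No, Inverse is not equivalent to original (counterexample: P=1, R=1)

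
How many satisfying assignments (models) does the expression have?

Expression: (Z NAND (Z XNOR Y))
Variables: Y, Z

Satisfying assignments: (0,0), (0,1), (1,0)
Count: 3 out of 4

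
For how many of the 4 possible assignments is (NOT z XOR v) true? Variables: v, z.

Satisfying assignments: (0,0), (1,1)
Count: 2 out of 4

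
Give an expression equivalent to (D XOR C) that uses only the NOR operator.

((((D NOR C) NOR (D NOR C)) NOR ((D NOR C) NOR (D NOR C))) NOR ((((D NOR D) NOR (C NOR C)) NOR ((D NOR D) NOR (C NOR C))) NOR (((D NOR D) NOR (C NOR C)) NOR ((D NOR D) NOR (C NOR C)))))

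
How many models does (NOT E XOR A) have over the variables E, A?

Satisfying assignments: (0,0), (1,1)
Count: 2 out of 4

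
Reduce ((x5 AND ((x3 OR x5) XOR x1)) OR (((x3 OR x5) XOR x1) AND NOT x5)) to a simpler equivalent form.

By distribution ((E AND v) OR (E AND NOT v) = E):
= ((x3 OR x5) XOR x1)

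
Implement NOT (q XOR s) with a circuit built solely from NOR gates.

(((((q NOR s) NOR (q NOR s)) NOR ((q NOR s) NOR (q NOR s))) NOR ((((q NOR q) NOR (s NOR s)) NOR ((q NOR q) NOR (s NOR s))) NOR (((q NOR q) NOR (s NOR s)) NOR ((q NOR q) NOR (s NOR s))))) NOR ((((q NOR s) NOR (q NOR s)) NOR ((q NOR s) NOR (q NOR s))) NOR ((((q NOR q) NOR (s NOR s)) NOR ((q NOR q) NOR (s NOR s))) NOR (((q NOR q) NOR (s NOR s)) NOR ((q NOR q) NOR (s NOR s))))))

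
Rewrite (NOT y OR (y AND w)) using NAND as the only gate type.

(((y NAND y) NAND (y NAND y)) NAND (((y NAND w) NAND (y NAND w)) NAND ((y NAND w) NAND (y NAND w))))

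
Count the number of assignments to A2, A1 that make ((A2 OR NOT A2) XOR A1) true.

Satisfying assignments: (0,0), (1,0)
Count: 2 out of 4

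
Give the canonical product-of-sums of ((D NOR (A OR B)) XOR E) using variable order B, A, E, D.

ΠM(1, 2, 4, 5, 8, 9, 12, 13) = (B OR A OR E OR NOT D) AND (B OR A OR NOT E OR D) AND (B OR NOT A OR E OR D) AND (B OR NOT A OR E OR NOT D) AND (NOT B OR A OR E OR D) AND (NOT B OR A OR E OR NOT D) AND (NOT B OR NOT A OR E OR D) AND (NOT B OR NOT A OR E OR NOT D)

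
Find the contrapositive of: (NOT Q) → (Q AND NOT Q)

Contrapositive: NOT (Q AND NOT Q) → Q
Note: A statement and its contrapositive are logically equivalent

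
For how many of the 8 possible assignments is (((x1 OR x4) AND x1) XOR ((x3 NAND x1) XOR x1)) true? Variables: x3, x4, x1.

Satisfying assignments: (0,0,0), (0,0,1), (0,1,0), (0,1,1), (1,0,0), (1,1,0)
Count: 6 out of 8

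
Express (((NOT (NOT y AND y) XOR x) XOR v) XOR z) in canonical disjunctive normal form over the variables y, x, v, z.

(NOT y AND NOT x AND NOT v AND NOT z) OR (NOT y AND NOT x AND v AND z) OR (NOT y AND x AND NOT v AND z) OR (NOT y AND x AND v AND NOT z) OR (y AND NOT x AND NOT v AND NOT z) OR (y AND NOT x AND v AND z) OR (y AND x AND NOT v AND z) OR (y AND x AND v AND NOT z)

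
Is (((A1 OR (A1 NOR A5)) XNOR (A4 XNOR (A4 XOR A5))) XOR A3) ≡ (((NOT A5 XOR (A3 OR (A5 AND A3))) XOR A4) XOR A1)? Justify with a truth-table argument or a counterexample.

No. Counterexample: with A4=0, A1=0, A3=0, A5=1, Expression 1 = 1 but Expression 2 = 0.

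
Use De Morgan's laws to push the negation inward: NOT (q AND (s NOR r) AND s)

NOT q OR NOT (s NOR r) OR NOT s
De Morgan's: NOT(AND of terms) = OR of negations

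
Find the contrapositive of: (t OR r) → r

Contrapositive: NOT r → NOT (t OR r)
Note: A statement and its contrapositive are logically equivalent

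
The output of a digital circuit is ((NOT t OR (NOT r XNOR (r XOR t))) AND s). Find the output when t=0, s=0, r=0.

Substituting: ((NOT 0 OR (NOT 0 XNOR (0 XOR 0))) AND 0)
= 0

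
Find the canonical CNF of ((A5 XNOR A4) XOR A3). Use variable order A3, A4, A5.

(A3 OR A4 OR NOT A5) AND (A3 OR NOT A4 OR A5) AND (NOT A3 OR A4 OR A5) AND (NOT A3 OR NOT A4 OR NOT A5)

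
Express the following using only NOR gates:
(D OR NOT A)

((D NOR (A NOR A)) NOR (D NOR (A NOR A)))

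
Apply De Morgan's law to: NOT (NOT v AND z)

v OR NOT z
De Morgan's: NOT(AND of terms) = OR of negations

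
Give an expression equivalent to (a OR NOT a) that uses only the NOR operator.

((a NOR (a NOR a)) NOR (a NOR (a NOR a)))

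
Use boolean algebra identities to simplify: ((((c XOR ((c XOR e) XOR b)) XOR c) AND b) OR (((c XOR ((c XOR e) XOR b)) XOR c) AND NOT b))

By distribution ((E AND v) OR (E AND NOT v) = E) then XOR self-cancellation ((E XOR v) XOR v = E):
= ((c XOR e) XOR b)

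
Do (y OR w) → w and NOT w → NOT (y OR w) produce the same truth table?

Yes, Contrapositive is always equivalent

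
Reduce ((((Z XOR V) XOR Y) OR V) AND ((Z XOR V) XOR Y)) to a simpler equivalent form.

By absorption (E AND (E OR v) = E):
= ((Z XOR V) XOR Y)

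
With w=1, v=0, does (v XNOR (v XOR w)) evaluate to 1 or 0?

Substituting: (0 XNOR (0 XOR 1))
= 0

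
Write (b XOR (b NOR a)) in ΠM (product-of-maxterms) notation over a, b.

ΠM(2) = (NOT a OR b)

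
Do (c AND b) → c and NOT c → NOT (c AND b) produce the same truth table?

Yes, Contrapositive is always equivalent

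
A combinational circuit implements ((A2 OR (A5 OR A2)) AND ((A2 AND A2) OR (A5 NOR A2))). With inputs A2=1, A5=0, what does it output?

Substituting: ((1 OR (0 OR 1)) AND ((1 AND 1) OR (0 NOR 1)))
= 1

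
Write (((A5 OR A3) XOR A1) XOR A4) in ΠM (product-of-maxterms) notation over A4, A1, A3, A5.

ΠM(0, 5, 6, 7, 9, 10, 11, 12) = (A4 OR A1 OR A3 OR A5) AND (A4 OR NOT A1 OR A3 OR NOT A5) AND (A4 OR NOT A1 OR NOT A3 OR A5) AND (A4 OR NOT A1 OR NOT A3 OR NOT A5) AND (NOT A4 OR A1 OR A3 OR NOT A5) AND (NOT A4 OR A1 OR NOT A3 OR A5) AND (NOT A4 OR A1 OR NOT A3 OR NOT A5) AND (NOT A4 OR NOT A1 OR A3 OR A5)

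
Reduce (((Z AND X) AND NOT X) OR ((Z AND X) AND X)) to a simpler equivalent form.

By distribution ((E AND v) OR (E AND NOT v) = E):
= (Z AND X)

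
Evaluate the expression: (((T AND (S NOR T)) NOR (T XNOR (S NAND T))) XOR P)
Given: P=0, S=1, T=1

Substituting: (((1 AND (1 NOR 1)) NOR (1 XNOR (1 NAND 1))) XOR 0)
= 1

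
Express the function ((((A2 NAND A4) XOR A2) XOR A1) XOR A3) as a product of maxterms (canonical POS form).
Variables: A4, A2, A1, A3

ΠM(1, 2, 4, 7, 9, 10, 13, 14) = (A4 OR A2 OR A1 OR NOT A3) AND (A4 OR A2 OR NOT A1 OR A3) AND (A4 OR NOT A2 OR A1 OR A3) AND (A4 OR NOT A2 OR NOT A1 OR NOT A3) AND (NOT A4 OR A2 OR A1 OR NOT A3) AND (NOT A4 OR A2 OR NOT A1 OR A3) AND (NOT A4 OR NOT A2 OR A1 OR NOT A3) AND (NOT A4 OR NOT A2 OR NOT A1 OR A3)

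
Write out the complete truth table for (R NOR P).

P | R | Output
--------------
0 | 0 | 1
0 | 1 | 0
1 | 0 | 0
1 | 1 | 0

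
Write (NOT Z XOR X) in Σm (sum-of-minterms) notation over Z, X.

Σm(0, 3) = (NOT Z AND NOT X) OR (Z AND X)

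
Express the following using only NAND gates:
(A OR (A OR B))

((A NAND A) NAND (((A NAND A) NAND (B NAND B)) NAND ((A NAND A) NAND (B NAND B))))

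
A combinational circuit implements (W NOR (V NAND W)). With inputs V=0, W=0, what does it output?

Substituting: (0 NOR (0 NAND 0))
= 0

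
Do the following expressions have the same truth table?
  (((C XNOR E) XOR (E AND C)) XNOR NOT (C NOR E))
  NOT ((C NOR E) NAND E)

Yes, they are equivalent — the two output columns agree on all 4 assignments:
C | E | Expression 1 | Expression 2
-----------------------------------
0 | 0 | 0 | 0
0 | 1 | 0 | 0
1 | 0 | 0 | 0
1 | 1 | 0 | 0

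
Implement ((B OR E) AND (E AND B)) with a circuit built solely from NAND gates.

((((B NAND B) NAND (E NAND E)) NAND ((E NAND B) NAND (E NAND B))) NAND (((B NAND B) NAND (E NAND E)) NAND ((E NAND B) NAND (E NAND B))))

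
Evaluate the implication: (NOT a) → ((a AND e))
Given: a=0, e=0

Antecedent (NOT a) = 1; consequent ((a AND e)) = 0.
1 → 0 = 0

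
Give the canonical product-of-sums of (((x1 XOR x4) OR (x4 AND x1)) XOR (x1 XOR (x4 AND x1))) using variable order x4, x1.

ΠM(0, 1) = (x4 OR x1) AND (x4 OR NOT x1)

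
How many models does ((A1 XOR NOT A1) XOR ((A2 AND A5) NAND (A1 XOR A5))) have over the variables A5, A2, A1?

Satisfying assignments: (1,1,0)
Count: 1 out of 8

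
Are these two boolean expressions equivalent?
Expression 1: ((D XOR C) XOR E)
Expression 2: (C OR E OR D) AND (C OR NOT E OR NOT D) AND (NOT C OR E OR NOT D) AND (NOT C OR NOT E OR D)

Yes, they are equivalent — the two output columns agree on all 8 assignments:
C | E | D | Expression 1 | Expression 2
---------------------------------------
0 | 0 | 0 | 0 | 0
0 | 0 | 1 | 1 | 1
0 | 1 | 0 | 1 | 1
0 | 1 | 1 | 0 | 0
1 | 0 | 0 | 1 | 1
1 | 0 | 1 | 0 | 0
1 | 1 | 0 | 0 | 0
1 | 1 | 1 | 1 | 1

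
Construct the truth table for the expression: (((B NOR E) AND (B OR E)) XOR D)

D | E | B | Output
------------------
0 | 0 | 0 | 0
0 | 0 | 1 | 0
0 | 1 | 0 | 0
0 | 1 | 1 | 0
1 | 0 | 0 | 1
1 | 0 | 1 | 1
1 | 1 | 0 | 1
1 | 1 | 1 | 1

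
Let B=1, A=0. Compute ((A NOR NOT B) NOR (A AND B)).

Substituting: ((0 NOR NOT 1) NOR (0 AND 1))
= 0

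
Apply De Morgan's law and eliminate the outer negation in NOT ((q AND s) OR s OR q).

NOT (q AND s) AND NOT s AND NOT q
De Morgan's: NOT(OR of terms) = AND of negations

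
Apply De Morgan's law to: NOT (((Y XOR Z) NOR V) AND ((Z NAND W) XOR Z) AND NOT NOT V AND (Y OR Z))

NOT ((Y XOR Z) NOR V) OR NOT ((Z NAND W) XOR Z) OR NOT V OR NOT (Y OR Z)
De Morgan's: NOT(AND of terms) = OR of negations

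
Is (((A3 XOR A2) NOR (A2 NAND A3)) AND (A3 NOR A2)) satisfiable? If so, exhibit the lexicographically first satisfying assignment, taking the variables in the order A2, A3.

UNSATISFIABLE - no assignment makes this expression true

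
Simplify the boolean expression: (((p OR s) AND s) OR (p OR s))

By absorption (E OR (E AND v) = E):
= (p OR s)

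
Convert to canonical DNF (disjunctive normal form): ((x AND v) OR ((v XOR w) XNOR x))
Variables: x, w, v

(NOT x AND NOT w AND NOT v) OR (NOT x AND w AND v) OR (x AND NOT w AND v) OR (x AND w AND NOT v) OR (x AND w AND v)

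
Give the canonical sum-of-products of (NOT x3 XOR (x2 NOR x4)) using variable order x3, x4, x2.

Σm(1, 2, 3, 4) = (NOT x3 AND NOT x4 AND x2) OR (NOT x3 AND x4 AND NOT x2) OR (NOT x3 AND x4 AND x2) OR (x3 AND NOT x4 AND NOT x2)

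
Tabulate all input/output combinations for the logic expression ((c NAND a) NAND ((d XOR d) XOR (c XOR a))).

d | c | a | Output
------------------
0 | 0 | 0 | 1
0 | 0 | 1 | 0
0 | 1 | 0 | 0
0 | 1 | 1 | 1
1 | 0 | 0 | 1
1 | 0 | 1 | 0
1 | 1 | 0 | 0
1 | 1 | 1 | 1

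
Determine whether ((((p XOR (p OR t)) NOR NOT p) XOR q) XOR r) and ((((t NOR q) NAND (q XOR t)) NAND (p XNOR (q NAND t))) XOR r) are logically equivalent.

No. Counterexample: with q=0, p=0, r=0, t=0, Expression 1 = 0 but Expression 2 = 1.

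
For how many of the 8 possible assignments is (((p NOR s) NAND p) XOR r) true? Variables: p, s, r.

Satisfying assignments: (0,0,0), (0,1,0), (1,0,0), (1,1,0)
Count: 4 out of 8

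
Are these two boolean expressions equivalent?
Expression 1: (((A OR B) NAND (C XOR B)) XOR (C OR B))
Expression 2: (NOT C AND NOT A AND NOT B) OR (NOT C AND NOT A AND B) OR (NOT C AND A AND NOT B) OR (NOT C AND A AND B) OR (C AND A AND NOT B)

Yes, they are equivalent — the two output columns agree on all 8 assignments:
C | A | B | Expression 1 | Expression 2
---------------------------------------
0 | 0 | 0 | 1 | 1
0 | 0 | 1 | 1 | 1
0 | 1 | 0 | 1 | 1
0 | 1 | 1 | 1 | 1
1 | 0 | 0 | 0 | 0
1 | 0 | 1 | 0 | 0
1 | 1 | 0 | 1 | 1
1 | 1 | 1 | 0 | 0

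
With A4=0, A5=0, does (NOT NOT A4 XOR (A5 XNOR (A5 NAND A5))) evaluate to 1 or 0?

Substituting: (NOT NOT 0 XOR (0 XNOR (0 NAND 0)))
= 0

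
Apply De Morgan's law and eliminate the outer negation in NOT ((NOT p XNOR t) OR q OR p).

NOT (NOT p XNOR t) AND NOT q AND NOT p
De Morgan's: NOT(OR of terms) = AND of negations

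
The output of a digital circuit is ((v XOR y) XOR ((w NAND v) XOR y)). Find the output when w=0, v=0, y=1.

Substituting: ((0 XOR 1) XOR ((0 NAND 0) XOR 1))
= 1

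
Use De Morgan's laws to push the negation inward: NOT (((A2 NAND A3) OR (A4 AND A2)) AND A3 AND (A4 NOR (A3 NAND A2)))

NOT ((A2 NAND A3) OR (A4 AND A2)) OR NOT A3 OR NOT (A4 NOR (A3 NAND A2))
De Morgan's: NOT(AND of terms) = OR of negations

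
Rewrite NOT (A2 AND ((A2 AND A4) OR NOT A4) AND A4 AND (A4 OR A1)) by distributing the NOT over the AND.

NOT A2 OR NOT ((A2 AND A4) OR NOT A4) OR NOT A4 OR NOT (A4 OR A1)
De Morgan's: NOT(AND of terms) = OR of negations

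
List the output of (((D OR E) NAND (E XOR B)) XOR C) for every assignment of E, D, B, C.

E | D | B | C | Output
----------------------
0 | 0 | 0 | 0 | 1
0 | 0 | 0 | 1 | 0
0 | 0 | 1 | 0 | 1
0 | 0 | 1 | 1 | 0
0 | 1 | 0 | 0 | 1
0 | 1 | 0 | 1 | 0
0 | 1 | 1 | 0 | 0
0 | 1 | 1 | 1 | 1
1 | 0 | 0 | 0 | 0
1 | 0 | 0 | 1 | 1
1 | 0 | 1 | 0 | 1
1 | 0 | 1 | 1 | 0
1 | 1 | 0 | 0 | 0
1 | 1 | 0 | 1 | 1
1 | 1 | 1 | 0 | 1
1 | 1 | 1 | 1 | 0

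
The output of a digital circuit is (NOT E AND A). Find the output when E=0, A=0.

Substituting: (NOT 0 AND 0)
= 0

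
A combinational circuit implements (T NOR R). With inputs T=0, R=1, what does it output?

Substituting: (0 NOR 1)
= 0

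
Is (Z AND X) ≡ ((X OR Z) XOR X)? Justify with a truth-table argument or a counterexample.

No. Counterexample: with Z=1, X=0, Expression 1 = 0 but Expression 2 = 1.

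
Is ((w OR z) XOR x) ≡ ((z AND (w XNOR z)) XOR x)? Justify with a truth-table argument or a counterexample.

No. Counterexample: with x=0, w=0, z=1, Expression 1 = 1 but Expression 2 = 0.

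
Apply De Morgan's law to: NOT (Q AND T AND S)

NOT Q OR NOT T OR NOT S
De Morgan's: NOT(AND of terms) = OR of negations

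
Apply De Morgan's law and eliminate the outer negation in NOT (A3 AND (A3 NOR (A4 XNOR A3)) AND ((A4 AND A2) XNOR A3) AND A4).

NOT A3 OR NOT (A3 NOR (A4 XNOR A3)) OR NOT ((A4 AND A2) XNOR A3) OR NOT A4
De Morgan's: NOT(AND of terms) = OR of negations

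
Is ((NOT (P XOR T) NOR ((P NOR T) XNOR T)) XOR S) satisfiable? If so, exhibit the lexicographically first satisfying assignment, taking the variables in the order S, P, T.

S=0, P=0, T=1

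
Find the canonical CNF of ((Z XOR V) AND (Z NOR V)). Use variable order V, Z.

(V OR Z) AND (V OR NOT Z) AND (NOT V OR Z) AND (NOT V OR NOT Z)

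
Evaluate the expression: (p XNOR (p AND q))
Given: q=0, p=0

Substituting: (0 XNOR (0 AND 0))
= 1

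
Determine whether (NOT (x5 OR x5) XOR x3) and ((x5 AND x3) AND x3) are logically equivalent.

No. Counterexample: with x5=0, x3=0, Expression 1 = 1 but Expression 2 = 0.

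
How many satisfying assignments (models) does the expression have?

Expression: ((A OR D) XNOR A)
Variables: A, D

Satisfying assignments: (0,0), (1,0), (1,1)
Count: 3 out of 4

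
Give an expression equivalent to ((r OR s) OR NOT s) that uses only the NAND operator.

((((r NAND r) NAND (s NAND s)) NAND ((r NAND r) NAND (s NAND s))) NAND ((s NAND s) NAND (s NAND s)))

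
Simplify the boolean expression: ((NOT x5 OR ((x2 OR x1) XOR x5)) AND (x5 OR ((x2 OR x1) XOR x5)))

By distribution ((E OR v) AND (E OR NOT v) = E):
= ((x2 OR x1) XOR x5)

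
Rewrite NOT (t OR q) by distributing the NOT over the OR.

NOT t AND NOT q
De Morgan's: NOT(OR of terms) = AND of negations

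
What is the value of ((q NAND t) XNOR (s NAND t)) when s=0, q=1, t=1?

Substituting: ((1 NAND 1) XNOR (0 NAND 1))
= 0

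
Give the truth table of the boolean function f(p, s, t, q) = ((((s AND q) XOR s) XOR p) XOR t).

p | s | t | q | Output
----------------------
0 | 0 | 0 | 0 | 0
0 | 0 | 0 | 1 | 0
0 | 0 | 1 | 0 | 1
0 | 0 | 1 | 1 | 1
0 | 1 | 0 | 0 | 1
0 | 1 | 0 | 1 | 0
0 | 1 | 1 | 0 | 0
0 | 1 | 1 | 1 | 1
1 | 0 | 0 | 0 | 1
1 | 0 | 0 | 1 | 1
1 | 0 | 1 | 0 | 0
1 | 0 | 1 | 1 | 0
1 | 1 | 0 | 0 | 0
1 | 1 | 0 | 1 | 1
1 | 1 | 1 | 0 | 1
1 | 1 | 1 | 1 | 0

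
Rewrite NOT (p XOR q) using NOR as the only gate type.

(((((p NOR q) NOR (p NOR q)) NOR ((p NOR q) NOR (p NOR q))) NOR ((((p NOR p) NOR (q NOR q)) NOR ((p NOR p) NOR (q NOR q))) NOR (((p NOR p) NOR (q NOR q)) NOR ((p NOR p) NOR (q NOR q))))) NOR ((((p NOR q) NOR (p NOR q)) NOR ((p NOR q) NOR (p NOR q))) NOR ((((p NOR p) NOR (q NOR q)) NOR ((p NOR p) NOR (q NOR q))) NOR (((p NOR p) NOR (q NOR q)) NOR ((p NOR p) NOR (q NOR q))))))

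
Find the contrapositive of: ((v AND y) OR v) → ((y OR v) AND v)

Contrapositive: NOT ((y OR v) AND v) → NOT ((v AND y) OR v)
Note: A statement and its contrapositive are logically equivalent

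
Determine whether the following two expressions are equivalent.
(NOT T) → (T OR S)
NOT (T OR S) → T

Yes, Contrapositive is always equivalent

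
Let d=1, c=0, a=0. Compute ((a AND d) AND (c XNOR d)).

Substituting: ((0 AND 1) AND (0 XNOR 1))
= 0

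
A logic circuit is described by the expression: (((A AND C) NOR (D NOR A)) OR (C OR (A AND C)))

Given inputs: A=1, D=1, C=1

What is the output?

Substituting: (((1 AND 1) NOR (1 NOR 1)) OR (1 OR (1 AND 1)))
= 1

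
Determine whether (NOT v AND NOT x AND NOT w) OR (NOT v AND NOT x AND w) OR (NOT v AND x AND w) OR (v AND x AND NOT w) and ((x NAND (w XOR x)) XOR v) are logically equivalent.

Yes, they are equivalent — the two output columns agree on all 8 assignments:
v | x | w | Expression 1 | Expression 2
---------------------------------------
0 | 0 | 0 | 1 | 1
0 | 0 | 1 | 1 | 1
0 | 1 | 0 | 0 | 0
0 | 1 | 1 | 1 | 1
1 | 0 | 0 | 0 | 0
1 | 0 | 1 | 0 | 0
1 | 1 | 0 | 1 | 1
1 | 1 | 1 | 0 | 0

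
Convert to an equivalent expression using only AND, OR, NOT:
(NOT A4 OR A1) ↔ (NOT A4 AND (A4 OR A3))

((NOT A4 OR A1) AND (NOT A4 AND (A4 OR A3))) OR (NOT (NOT A4 OR A1) AND NOT (NOT A4 AND (A4 OR A3)))
(Biconditional = both true or both false)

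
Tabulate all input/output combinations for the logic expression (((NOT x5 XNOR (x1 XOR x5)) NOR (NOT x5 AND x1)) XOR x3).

x3 | x5 | x1 | Output
---------------------
0 | 0 | 0 | 1
0 | 0 | 1 | 0
0 | 1 | 0 | 1
0 | 1 | 1 | 0
1 | 0 | 0 | 0
1 | 0 | 1 | 1
1 | 1 | 0 | 0
1 | 1 | 1 | 1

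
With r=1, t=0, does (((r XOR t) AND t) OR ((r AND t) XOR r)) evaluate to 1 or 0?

Substituting: (((1 XOR 0) AND 0) OR ((1 AND 0) XOR 1))
= 1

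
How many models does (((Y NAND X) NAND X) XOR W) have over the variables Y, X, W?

Satisfying assignments: (0,0,0), (0,1,1), (1,0,0), (1,1,0)
Count: 4 out of 8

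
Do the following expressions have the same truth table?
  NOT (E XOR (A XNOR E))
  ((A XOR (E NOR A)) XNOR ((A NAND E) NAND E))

No. Counterexample: with A=0, E=0, Expression 1 = 0 but Expression 2 = 1.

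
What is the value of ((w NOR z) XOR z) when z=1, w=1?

Substituting: ((1 NOR 1) XOR 1)
= 1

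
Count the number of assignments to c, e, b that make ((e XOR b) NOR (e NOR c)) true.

Satisfying assignments: (0,1,1), (1,0,0), (1,1,1)
Count: 3 out of 8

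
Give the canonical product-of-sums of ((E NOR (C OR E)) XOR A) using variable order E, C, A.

ΠM(1, 2, 4, 6) = (E OR C OR NOT A) AND (E OR NOT C OR A) AND (NOT E OR C OR A) AND (NOT E OR NOT C OR A)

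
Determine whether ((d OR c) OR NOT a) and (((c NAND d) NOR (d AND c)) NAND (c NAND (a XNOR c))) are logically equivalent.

No. Counterexample: with a=1, c=0, d=0, Expression 1 = 0 but Expression 2 = 1.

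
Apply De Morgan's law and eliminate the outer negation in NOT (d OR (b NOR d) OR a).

NOT d AND NOT (b NOR d) AND NOT a
De Morgan's: NOT(OR of terms) = AND of negations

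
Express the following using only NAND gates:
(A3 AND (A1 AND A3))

((A3 NAND ((A1 NAND A3) NAND (A1 NAND A3))) NAND (A3 NAND ((A1 NAND A3) NAND (A1 NAND A3))))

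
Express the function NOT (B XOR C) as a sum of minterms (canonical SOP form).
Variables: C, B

Σm(0, 3) = (NOT C AND NOT B) OR (C AND B)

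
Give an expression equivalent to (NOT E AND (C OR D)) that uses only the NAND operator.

(((E NAND E) NAND ((C NAND C) NAND (D NAND D))) NAND ((E NAND E) NAND ((C NAND C) NAND (D NAND D))))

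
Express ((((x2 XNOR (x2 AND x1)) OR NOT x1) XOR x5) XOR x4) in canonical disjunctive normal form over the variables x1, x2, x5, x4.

(NOT x1 AND NOT x2 AND NOT x5 AND NOT x4) OR (NOT x1 AND NOT x2 AND x5 AND x4) OR (NOT x1 AND x2 AND NOT x5 AND NOT x4) OR (NOT x1 AND x2 AND x5 AND x4) OR (x1 AND NOT x2 AND NOT x5 AND NOT x4) OR (x1 AND NOT x2 AND x5 AND x4) OR (x1 AND x2 AND NOT x5 AND NOT x4) OR (x1 AND x2 AND x5 AND x4)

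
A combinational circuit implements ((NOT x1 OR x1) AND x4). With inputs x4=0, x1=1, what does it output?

Substituting: ((NOT 1 OR 1) AND 0)
= 0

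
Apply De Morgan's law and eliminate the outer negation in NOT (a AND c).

NOT a OR NOT c
De Morgan's: NOT(AND of terms) = OR of negations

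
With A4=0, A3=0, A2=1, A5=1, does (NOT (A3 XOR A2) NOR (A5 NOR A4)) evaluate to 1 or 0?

Substituting: (NOT (0 XOR 1) NOR (1 NOR 0))
= 1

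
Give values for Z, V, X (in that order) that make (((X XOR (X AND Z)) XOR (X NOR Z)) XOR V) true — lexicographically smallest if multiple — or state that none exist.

Z=0, V=0, X=0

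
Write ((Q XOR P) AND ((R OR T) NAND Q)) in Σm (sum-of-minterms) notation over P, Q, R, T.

Σm(4, 8, 9, 10, 11) = (NOT P AND Q AND NOT R AND NOT T) OR (P AND NOT Q AND NOT R AND NOT T) OR (P AND NOT Q AND NOT R AND T) OR (P AND NOT Q AND R AND NOT T) OR (P AND NOT Q AND R AND T)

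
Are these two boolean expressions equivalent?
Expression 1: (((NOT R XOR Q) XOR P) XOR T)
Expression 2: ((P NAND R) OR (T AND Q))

No. Counterexample: with Q=0, R=0, P=0, T=1, Expression 1 = 0 but Expression 2 = 1.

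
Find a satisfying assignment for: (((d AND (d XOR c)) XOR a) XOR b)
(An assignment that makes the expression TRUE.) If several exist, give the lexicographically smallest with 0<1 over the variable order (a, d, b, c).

a=0, d=0, b=1, c=0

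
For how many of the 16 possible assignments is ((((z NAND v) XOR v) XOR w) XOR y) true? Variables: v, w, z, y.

Satisfying assignments: (0,0,0,0), (0,0,1,0), (0,1,0,1), (0,1,1,1), (1,0,0,1), (1,0,1,0), (1,1,0,0), (1,1,1,1)
Count: 8 out of 16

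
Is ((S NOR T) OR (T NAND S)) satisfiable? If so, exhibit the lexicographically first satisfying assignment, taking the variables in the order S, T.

S=0, T=0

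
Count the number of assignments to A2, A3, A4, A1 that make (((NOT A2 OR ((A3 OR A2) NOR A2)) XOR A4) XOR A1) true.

Satisfying assignments: (0,0,0,0), (0,0,1,1), (0,1,0,0), (0,1,1,1), (1,0,0,1), (1,0,1,0), (1,1,0,1), (1,1,1,0)
Count: 8 out of 16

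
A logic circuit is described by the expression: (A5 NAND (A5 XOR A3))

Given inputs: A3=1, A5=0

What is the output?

Substituting: (0 NAND (0 XOR 1))
= 1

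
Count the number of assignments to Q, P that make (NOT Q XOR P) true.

Satisfying assignments: (0,0), (1,1)
Count: 2 out of 4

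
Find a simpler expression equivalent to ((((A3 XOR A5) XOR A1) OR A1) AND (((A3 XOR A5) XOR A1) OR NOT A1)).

By distribution ((E OR v) AND (E OR NOT v) = E):
= ((A3 XOR A5) XOR A1)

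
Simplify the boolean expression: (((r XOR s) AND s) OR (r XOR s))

By absorption (E OR (E AND v) = E):
= (r XOR s)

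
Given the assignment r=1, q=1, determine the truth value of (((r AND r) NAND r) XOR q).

Substituting: (((1 AND 1) NAND 1) XOR 1)
= 1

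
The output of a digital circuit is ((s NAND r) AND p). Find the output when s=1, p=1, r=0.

Substituting: ((1 NAND 0) AND 1)
= 1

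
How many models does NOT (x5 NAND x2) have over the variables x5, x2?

Satisfying assignments: (1,1)
Count: 1 out of 4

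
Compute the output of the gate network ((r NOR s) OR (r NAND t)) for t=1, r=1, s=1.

Substituting: ((1 NOR 1) OR (1 NAND 1))
= 0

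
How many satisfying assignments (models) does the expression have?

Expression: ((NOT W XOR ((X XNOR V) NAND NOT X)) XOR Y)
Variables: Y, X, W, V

Satisfying assignments: (0,0,0,0), (0,0,1,1), (0,1,1,0), (0,1,1,1), (1,0,0,1), (1,0,1,0), (1,1,0,0), (1,1,0,1)
Count: 8 out of 16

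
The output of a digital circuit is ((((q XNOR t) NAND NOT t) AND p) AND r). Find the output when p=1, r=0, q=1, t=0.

Substituting: ((((1 XNOR 0) NAND NOT 0) AND 1) AND 0)
= 0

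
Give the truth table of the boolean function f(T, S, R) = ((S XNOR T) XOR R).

T | S | R | Output
------------------
0 | 0 | 0 | 1
0 | 0 | 1 | 0
0 | 1 | 0 | 0
0 | 1 | 1 | 1
1 | 0 | 0 | 0
1 | 0 | 1 | 1
1 | 1 | 0 | 1
1 | 1 | 1 | 0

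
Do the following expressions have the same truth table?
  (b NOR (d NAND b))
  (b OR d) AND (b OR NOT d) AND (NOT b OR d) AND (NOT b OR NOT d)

Yes, they are equivalent — the two output columns agree on all 4 assignments:
b | d | Expression 1 | Expression 2
-----------------------------------
0 | 0 | 0 | 0
0 | 1 | 0 | 0
1 | 0 | 0 | 0
1 | 1 | 0 | 0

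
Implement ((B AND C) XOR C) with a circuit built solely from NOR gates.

((((((B NOR B) NOR (C NOR C)) NOR C) NOR (((B NOR B) NOR (C NOR C)) NOR C)) NOR ((((B NOR B) NOR (C NOR C)) NOR C) NOR (((B NOR B) NOR (C NOR C)) NOR C))) NOR ((((((B NOR B) NOR (C NOR C)) NOR ((B NOR B) NOR (C NOR C))) NOR (C NOR C)) NOR ((((B NOR B) NOR (C NOR C)) NOR ((B NOR B) NOR (C NOR C))) NOR (C NOR C))) NOR (((((B NOR B) NOR (C NOR C)) NOR ((B NOR B) NOR (C NOR C))) NOR (C NOR C)) NOR ((((B NOR B) NOR (C NOR C)) NOR ((B NOR B) NOR (C NOR C))) NOR (C NOR C)))))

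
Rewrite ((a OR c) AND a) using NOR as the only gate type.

((((a NOR c) NOR (a NOR c)) NOR ((a NOR c) NOR (a NOR c))) NOR (a NOR a))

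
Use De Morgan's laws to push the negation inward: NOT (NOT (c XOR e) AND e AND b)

(c XOR e) OR NOT e OR NOT b
De Morgan's: NOT(AND of terms) = OR of negations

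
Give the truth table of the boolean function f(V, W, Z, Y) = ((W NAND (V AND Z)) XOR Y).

V | W | Z | Y | Output
----------------------
0 | 0 | 0 | 0 | 1
0 | 0 | 0 | 1 | 0
0 | 0 | 1 | 0 | 1
0 | 0 | 1 | 1 | 0
0 | 1 | 0 | 0 | 1
0 | 1 | 0 | 1 | 0
0 | 1 | 1 | 0 | 1
0 | 1 | 1 | 1 | 0
1 | 0 | 0 | 0 | 1
1 | 0 | 0 | 1 | 0
1 | 0 | 1 | 0 | 1
1 | 0 | 1 | 1 | 0
1 | 1 | 0 | 0 | 1
1 | 1 | 0 | 1 | 0
1 | 1 | 1 | 0 | 0
1 | 1 | 1 | 1 | 1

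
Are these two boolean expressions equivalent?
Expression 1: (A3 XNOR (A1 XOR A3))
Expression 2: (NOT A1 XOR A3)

No. Counterexample: with A3=1, A1=0, Expression 1 = 1 but Expression 2 = 0.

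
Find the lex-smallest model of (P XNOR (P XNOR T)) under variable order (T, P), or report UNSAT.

T=1, P=0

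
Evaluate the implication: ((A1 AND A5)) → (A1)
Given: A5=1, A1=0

Antecedent ((A1 AND A5)) = 0; consequent (A1) = 0.
0 → 0 = 1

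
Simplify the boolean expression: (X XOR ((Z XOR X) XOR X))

By XOR self-cancellation ((E XOR v) XOR v = E):
= (Z XOR X)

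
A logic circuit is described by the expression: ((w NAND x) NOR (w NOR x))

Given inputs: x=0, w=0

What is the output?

Substituting: ((0 NAND 0) NOR (0 NOR 0))
= 0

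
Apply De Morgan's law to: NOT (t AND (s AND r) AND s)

NOT t OR NOT (s AND r) OR NOT s
De Morgan's: NOT(AND of terms) = OR of negations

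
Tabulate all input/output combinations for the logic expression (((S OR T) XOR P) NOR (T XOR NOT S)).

T | P | S | Output
------------------
0 | 0 | 0 | 0
0 | 0 | 1 | 0
0 | 1 | 0 | 0
0 | 1 | 1 | 1
1 | 0 | 0 | 0
1 | 0 | 1 | 0
1 | 1 | 0 | 1
1 | 1 | 1 | 0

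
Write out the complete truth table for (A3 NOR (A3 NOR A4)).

A4 | A3 | Output
----------------
0 | 0 | 0
0 | 1 | 0
1 | 0 | 1
1 | 1 | 0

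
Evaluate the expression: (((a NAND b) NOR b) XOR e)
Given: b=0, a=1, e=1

Substituting: (((1 NAND 0) NOR 0) XOR 1)
= 1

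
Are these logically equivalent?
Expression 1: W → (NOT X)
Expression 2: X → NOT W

Yes, Contrapositive is always equivalent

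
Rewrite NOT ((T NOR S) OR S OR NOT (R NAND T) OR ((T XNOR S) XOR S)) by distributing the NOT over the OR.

NOT (T NOR S) AND NOT S AND (R NAND T) AND NOT ((T XNOR S) XOR S)
De Morgan's: NOT(OR of terms) = AND of negations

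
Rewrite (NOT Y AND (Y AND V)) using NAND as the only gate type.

(((Y NAND Y) NAND ((Y NAND V) NAND (Y NAND V))) NAND ((Y NAND Y) NAND ((Y NAND V) NAND (Y NAND V))))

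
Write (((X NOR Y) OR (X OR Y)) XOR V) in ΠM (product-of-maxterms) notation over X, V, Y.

ΠM(2, 3, 6, 7) = (X OR NOT V OR Y) AND (X OR NOT V OR NOT Y) AND (NOT X OR NOT V OR Y) AND (NOT X OR NOT V OR NOT Y)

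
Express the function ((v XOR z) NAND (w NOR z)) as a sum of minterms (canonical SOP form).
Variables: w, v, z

Σm(0, 1, 3, 4, 5, 6, 7) = (NOT w AND NOT v AND NOT z) OR (NOT w AND NOT v AND z) OR (NOT w AND v AND z) OR (w AND NOT v AND NOT z) OR (w AND NOT v AND z) OR (w AND v AND NOT z) OR (w AND v AND z)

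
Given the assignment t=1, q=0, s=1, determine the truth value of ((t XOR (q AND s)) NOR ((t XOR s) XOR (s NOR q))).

Substituting: ((1 XOR (0 AND 1)) NOR ((1 XOR 1) XOR (1 NOR 0)))
= 0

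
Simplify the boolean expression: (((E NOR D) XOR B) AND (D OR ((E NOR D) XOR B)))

By absorption (E AND (E OR v) = E):
= ((E NOR D) XOR B)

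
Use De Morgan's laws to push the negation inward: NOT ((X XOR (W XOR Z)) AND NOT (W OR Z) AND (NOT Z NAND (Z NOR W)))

NOT (X XOR (W XOR Z)) OR (W OR Z) OR NOT (NOT Z NAND (Z NOR W))
De Morgan's: NOT(AND of terms) = OR of negations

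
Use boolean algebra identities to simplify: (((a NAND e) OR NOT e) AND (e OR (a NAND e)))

By distribution ((E OR v) AND (E OR NOT v) = E):
= (a NAND e)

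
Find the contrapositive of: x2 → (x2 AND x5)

Contrapositive: NOT (x2 AND x5) → NOT x2
Note: A statement and its contrapositive are logically equivalent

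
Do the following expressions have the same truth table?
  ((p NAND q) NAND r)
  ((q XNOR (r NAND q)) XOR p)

No. Counterexample: with p=0, q=0, r=0, Expression 1 = 1 but Expression 2 = 0.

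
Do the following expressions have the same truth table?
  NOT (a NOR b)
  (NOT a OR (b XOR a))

No. Counterexample: with a=0, b=0, Expression 1 = 0 but Expression 2 = 1.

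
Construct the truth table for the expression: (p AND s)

p | s | Output
--------------
0 | 0 | 0
0 | 1 | 0
1 | 0 | 0
1 | 1 | 1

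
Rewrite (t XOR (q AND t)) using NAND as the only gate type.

((t NAND (t NAND ((q NAND t) NAND (q NAND t)))) NAND (((q NAND t) NAND (q NAND t)) NAND (t NAND ((q NAND t) NAND (q NAND t)))))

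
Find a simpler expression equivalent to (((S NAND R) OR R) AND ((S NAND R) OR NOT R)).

By distribution ((E OR v) AND (E OR NOT v) = E):
= (S NAND R)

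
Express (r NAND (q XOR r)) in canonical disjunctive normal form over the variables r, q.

(NOT r AND NOT q) OR (NOT r AND q) OR (r AND q)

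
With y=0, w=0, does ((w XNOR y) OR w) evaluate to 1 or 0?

Substituting: ((0 XNOR 0) OR 0)
= 1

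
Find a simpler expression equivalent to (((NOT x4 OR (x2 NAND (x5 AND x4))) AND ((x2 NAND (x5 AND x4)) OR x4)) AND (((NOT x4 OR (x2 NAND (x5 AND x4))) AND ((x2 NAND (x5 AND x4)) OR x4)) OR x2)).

By absorption (E AND (E OR v) = E) then distribution ((E OR v) AND (E OR NOT v) = E):
= (x2 NAND (x5 AND x4))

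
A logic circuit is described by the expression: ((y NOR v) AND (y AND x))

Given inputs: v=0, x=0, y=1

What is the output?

Substituting: ((1 NOR 0) AND (1 AND 0))
= 0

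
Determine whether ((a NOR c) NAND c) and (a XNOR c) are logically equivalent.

No. Counterexample: with c=0, a=1, Expression 1 = 1 but Expression 2 = 0.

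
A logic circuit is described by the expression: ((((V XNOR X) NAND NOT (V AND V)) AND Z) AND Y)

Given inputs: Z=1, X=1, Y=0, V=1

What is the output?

Substituting: ((((1 XNOR 1) NAND NOT (1 AND 1)) AND 1) AND 0)
= 0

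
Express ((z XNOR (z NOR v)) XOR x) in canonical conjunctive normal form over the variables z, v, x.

(z OR v OR x) AND (z OR NOT v OR NOT x) AND (NOT z OR v OR x) AND (NOT z OR NOT v OR x)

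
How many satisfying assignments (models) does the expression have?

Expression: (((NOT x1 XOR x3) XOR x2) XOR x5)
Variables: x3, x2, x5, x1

Satisfying assignments: (0,0,0,0), (0,0,1,1), (0,1,0,1), (0,1,1,0), (1,0,0,1), (1,0,1,0), (1,1,0,0), (1,1,1,1)
Count: 8 out of 16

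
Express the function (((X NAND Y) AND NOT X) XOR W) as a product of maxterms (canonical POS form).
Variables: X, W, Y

ΠM(2, 3, 4, 5) = (X OR NOT W OR Y) AND (X OR NOT W OR NOT Y) AND (NOT X OR W OR Y) AND (NOT X OR W OR NOT Y)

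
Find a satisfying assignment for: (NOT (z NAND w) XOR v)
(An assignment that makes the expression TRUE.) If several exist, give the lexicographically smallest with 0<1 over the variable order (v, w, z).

v=0, w=1, z=1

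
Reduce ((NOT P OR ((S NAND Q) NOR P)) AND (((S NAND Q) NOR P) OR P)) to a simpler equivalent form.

By distribution ((E OR v) AND (E OR NOT v) = E):
= ((S NAND Q) NOR P)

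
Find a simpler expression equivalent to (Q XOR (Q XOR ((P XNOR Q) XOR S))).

By XOR self-cancellation ((E XOR v) XOR v = E):
= ((P XNOR Q) XOR S)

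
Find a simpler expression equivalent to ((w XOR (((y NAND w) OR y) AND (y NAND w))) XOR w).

By XOR self-cancellation ((E XOR v) XOR v = E) then absorption (E AND (E OR v) = E):
= (y NAND w)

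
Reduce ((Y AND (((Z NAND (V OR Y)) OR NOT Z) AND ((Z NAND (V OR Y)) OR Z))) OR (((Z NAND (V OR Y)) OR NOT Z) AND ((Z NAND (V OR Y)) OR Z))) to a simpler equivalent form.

By absorption (E OR (E AND v) = E) then distribution ((E OR v) AND (E OR NOT v) = E):
= (Z NAND (V OR Y))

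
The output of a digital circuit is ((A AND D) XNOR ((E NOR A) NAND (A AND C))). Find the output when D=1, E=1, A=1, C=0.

Substituting: ((1 AND 1) XNOR ((1 NOR 1) NAND (1 AND 0)))
= 1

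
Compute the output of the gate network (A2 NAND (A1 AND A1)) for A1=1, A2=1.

Substituting: (1 NAND (1 AND 1))
= 0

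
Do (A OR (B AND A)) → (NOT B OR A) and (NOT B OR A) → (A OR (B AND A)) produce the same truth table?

No, Converse is not equivalent to original (counterexample: A=0, B=0)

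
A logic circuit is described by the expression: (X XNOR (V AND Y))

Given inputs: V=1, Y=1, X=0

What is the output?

Substituting: (0 XNOR (1 AND 1))
= 0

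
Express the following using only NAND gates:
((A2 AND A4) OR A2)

((((A2 NAND A4) NAND (A2 NAND A4)) NAND ((A2 NAND A4) NAND (A2 NAND A4))) NAND (A2 NAND A2))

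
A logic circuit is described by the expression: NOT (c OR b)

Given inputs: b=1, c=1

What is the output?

Substituting: NOT (1 OR 1)
= 0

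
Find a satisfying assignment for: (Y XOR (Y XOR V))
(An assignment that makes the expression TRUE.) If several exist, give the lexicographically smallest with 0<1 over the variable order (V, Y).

V=1, Y=0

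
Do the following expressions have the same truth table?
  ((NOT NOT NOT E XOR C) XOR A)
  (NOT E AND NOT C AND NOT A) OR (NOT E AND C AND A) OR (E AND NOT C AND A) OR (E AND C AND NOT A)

Yes, they are equivalent — the two output columns agree on all 8 assignments:
E | C | A | Expression 1 | Expression 2
---------------------------------------
0 | 0 | 0 | 1 | 1
0 | 0 | 1 | 0 | 0
0 | 1 | 0 | 0 | 0
0 | 1 | 1 | 1 | 1
1 | 0 | 0 | 0 | 0
1 | 0 | 1 | 1 | 1
1 | 1 | 0 | 1 | 1
1 | 1 | 1 | 0 | 0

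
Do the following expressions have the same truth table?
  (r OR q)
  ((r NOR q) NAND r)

No. Counterexample: with q=0, r=0, Expression 1 = 0 but Expression 2 = 1.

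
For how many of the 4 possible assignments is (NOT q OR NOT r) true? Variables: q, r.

Satisfying assignments: (0,0), (0,1), (1,0)
Count: 3 out of 4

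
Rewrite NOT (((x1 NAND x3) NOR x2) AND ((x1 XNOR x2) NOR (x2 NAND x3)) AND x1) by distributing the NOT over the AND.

NOT ((x1 NAND x3) NOR x2) OR NOT ((x1 XNOR x2) NOR (x2 NAND x3)) OR NOT x1
De Morgan's: NOT(AND of terms) = OR of negations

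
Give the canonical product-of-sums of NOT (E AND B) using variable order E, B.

ΠM(3) = (NOT E OR NOT B)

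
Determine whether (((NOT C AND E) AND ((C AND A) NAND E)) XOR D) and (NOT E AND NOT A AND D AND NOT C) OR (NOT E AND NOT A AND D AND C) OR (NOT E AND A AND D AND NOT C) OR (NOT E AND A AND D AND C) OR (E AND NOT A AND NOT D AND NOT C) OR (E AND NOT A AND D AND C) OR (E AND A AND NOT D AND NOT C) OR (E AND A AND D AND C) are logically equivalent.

Yes, they are equivalent — the two output columns agree on all 16 assignments:
E | A | D | C | Expression 1 | Expression 2
-------------------------------------------
0 | 0 | 0 | 0 | 0 | 0
0 | 0 | 0 | 1 | 0 | 0
0 | 0 | 1 | 0 | 1 | 1
0 | 0 | 1 | 1 | 1 | 1
0 | 1 | 0 | 0 | 0 | 0
0 | 1 | 0 | 1 | 0 | 0
0 | 1 | 1 | 0 | 1 | 1
0 | 1 | 1 | 1 | 1 | 1
1 | 0 | 0 | 0 | 1 | 1
1 | 0 | 0 | 1 | 0 | 0
1 | 0 | 1 | 0 | 0 | 0
1 | 0 | 1 | 1 | 1 | 1
1 | 1 | 0 | 0 | 1 | 1
1 | 1 | 0 | 1 | 0 | 0
1 | 1 | 1 | 0 | 0 | 0
1 | 1 | 1 | 1 | 1 | 1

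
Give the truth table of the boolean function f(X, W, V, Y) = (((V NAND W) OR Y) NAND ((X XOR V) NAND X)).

X | W | V | Y | Output
----------------------
0 | 0 | 0 | 0 | 0
0 | 0 | 0 | 1 | 0
0 | 0 | 1 | 0 | 0
0 | 0 | 1 | 1 | 0
0 | 1 | 0 | 0 | 0
0 | 1 | 0 | 1 | 0
0 | 1 | 1 | 0 | 1
0 | 1 | 1 | 1 | 0
1 | 0 | 0 | 0 | 1
1 | 0 | 0 | 1 | 1
1 | 0 | 1 | 0 | 0
1 | 0 | 1 | 1 | 0
1 | 1 | 0 | 0 | 1
1 | 1 | 0 | 1 | 1
1 | 1 | 1 | 0 | 1
1 | 1 | 1 | 1 | 0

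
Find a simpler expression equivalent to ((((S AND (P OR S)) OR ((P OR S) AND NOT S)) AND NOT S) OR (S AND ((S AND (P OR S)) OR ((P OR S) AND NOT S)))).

By distribution ((E AND v) OR (E AND NOT v) = E) then distribution ((E AND v) OR (E AND NOT v) = E):
= (P OR S)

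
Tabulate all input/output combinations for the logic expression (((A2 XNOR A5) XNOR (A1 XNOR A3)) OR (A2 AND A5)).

A2 | A5 | A1 | A3 | Output
--------------------------
0 | 0 | 0 | 0 | 1
0 | 0 | 0 | 1 | 0
0 | 0 | 1 | 0 | 0
0 | 0 | 1 | 1 | 1
0 | 1 | 0 | 0 | 0
0 | 1 | 0 | 1 | 1
0 | 1 | 1 | 0 | 1
0 | 1 | 1 | 1 | 0
1 | 0 | 0 | 0 | 0
1 | 0 | 0 | 1 | 1
1 | 0 | 1 | 0 | 1
1 | 0 | 1 | 1 | 0
1 | 1 | 0 | 0 | 1
1 | 1 | 0 | 1 | 1
1 | 1 | 1 | 0 | 1
1 | 1 | 1 | 1 | 1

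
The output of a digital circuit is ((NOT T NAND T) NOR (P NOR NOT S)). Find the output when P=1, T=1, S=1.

Substituting: ((NOT 1 NAND 1) NOR (1 NOR NOT 1))
= 0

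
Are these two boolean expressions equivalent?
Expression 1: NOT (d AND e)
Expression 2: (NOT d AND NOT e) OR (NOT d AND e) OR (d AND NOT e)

Yes, they are equivalent — the two output columns agree on all 4 assignments:
d | e | Expression 1 | Expression 2
-----------------------------------
0 | 0 | 1 | 1
0 | 1 | 1 | 1
1 | 0 | 1 | 1
1 | 1 | 0 | 0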